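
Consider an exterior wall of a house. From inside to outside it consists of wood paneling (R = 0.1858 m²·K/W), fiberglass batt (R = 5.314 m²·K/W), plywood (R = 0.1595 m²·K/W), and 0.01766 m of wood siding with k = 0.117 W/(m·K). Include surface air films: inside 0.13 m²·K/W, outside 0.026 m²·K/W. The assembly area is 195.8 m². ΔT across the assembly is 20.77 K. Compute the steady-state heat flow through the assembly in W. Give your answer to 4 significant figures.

0.01766/0.117 = 0.15094
R_total = 0.13 + 0.1858 + 5.314 + 0.1595 + 0.15094 + 0.026 = 5.9662 m²·K/W
Q = A·ΔT/R = 195.8 × 20.77 / 5.9662 = 681.63 W

681.6 W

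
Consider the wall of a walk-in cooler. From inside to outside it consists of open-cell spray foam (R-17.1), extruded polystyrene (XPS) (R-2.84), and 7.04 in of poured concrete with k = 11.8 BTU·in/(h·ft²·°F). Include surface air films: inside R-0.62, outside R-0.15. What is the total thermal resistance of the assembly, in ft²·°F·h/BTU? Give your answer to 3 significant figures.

21.3 ft²·°F·h/BTU

7.04/11.8 = 0.5966
R_total = 0.62 + 17.1 + 2.84 + 0.5966 + 0.15 = 21.31 ft²·°F·h/BTU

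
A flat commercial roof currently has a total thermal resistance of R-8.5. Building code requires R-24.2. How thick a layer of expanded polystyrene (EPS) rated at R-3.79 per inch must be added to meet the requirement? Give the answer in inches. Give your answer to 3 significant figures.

ΔR = 24.2 − 8.5 = 15.7 ft²·°F·h/BTU
L = ΔR / (R/in) = 15.7/3.79 = 4.142 in

4.14 in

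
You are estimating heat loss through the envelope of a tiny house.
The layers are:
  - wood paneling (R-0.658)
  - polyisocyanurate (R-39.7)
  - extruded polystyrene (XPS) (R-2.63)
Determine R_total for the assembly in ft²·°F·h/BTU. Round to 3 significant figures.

43.0 ft²·°F·h/BTU

R_total = 0.658 + 39.7 + 2.63 = 42.99 ft²·°F·h/BTU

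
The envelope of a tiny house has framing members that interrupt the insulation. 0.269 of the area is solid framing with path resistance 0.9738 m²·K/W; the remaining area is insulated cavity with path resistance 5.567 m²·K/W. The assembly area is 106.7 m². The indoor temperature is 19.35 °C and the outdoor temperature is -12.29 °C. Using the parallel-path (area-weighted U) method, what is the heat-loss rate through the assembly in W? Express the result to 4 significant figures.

1376 W

U_eff = 0.731/5.567 + 0.269/0.9738 = 0.13131 + 0.27624 = 0.40755
R_eff = 1/U_eff = 2.4537 m²·K/W
Q = 106.7 × (19.35 − (-12.29)) / 2.4537 = 1375.9 W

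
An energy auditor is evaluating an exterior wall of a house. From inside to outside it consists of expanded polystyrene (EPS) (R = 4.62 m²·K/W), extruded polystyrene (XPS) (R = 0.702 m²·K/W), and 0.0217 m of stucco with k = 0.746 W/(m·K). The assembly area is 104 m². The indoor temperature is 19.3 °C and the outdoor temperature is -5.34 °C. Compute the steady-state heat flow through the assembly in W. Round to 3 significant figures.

479 W

0.0217/0.746 = 0.02909
R_total = 4.62 + 0.702 + 0.02909 = 5.351 m²·K/W
Q = A·ΔT/R = 104 × (19.3 − (-5.34)) / 5.351 = 478.9 W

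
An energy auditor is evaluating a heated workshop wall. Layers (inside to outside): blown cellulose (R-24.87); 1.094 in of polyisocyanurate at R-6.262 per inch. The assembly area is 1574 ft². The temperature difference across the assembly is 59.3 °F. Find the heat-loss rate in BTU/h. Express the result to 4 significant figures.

2943 BTU/h

1.094 × 6.262 = 6.8506
R_total = 24.87 + 6.8506 = 31.721 ft²·°F·h/BTU
Q = A·ΔT/R = 1574 × 59.3 / 31.721 = 2942.5 BTU/h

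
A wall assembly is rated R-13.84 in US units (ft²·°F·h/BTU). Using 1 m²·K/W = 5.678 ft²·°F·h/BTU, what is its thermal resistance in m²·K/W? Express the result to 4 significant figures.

R_SI = 13.84/5.678 = 2.4375

2.437 m²·K/W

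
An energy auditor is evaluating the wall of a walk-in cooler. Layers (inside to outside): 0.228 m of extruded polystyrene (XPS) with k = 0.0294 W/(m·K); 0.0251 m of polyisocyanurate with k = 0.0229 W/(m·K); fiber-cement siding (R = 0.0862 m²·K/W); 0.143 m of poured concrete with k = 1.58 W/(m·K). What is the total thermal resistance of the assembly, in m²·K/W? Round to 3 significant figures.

0.228/0.0294 = 7.755
0.0251/0.0229 = 1.096
0.143/1.58 = 0.09051
R_total = 7.755 + 1.096 + 0.0862 + 0.09051 = 9.028 m²·K/W

9.03 m²·K/W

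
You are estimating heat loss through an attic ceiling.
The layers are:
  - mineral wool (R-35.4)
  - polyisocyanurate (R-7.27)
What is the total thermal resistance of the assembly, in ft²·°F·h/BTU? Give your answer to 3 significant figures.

R_total = 35.4 + 7.27 = 42.67 ft²·°F·h/BTU

42.7 ft²·°F·h/BTU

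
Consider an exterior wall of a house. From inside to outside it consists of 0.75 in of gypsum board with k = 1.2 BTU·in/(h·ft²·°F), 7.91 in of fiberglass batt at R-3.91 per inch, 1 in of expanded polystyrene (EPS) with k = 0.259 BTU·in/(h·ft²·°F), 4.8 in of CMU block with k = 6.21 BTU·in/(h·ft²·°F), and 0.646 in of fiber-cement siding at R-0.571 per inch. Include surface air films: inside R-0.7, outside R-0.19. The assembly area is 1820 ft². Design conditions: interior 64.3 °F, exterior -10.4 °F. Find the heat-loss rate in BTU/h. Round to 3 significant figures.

3630 BTU/h

0.75/1.2 = 0.625
7.91 × 3.91 = 30.93
1/0.259 = 3.861
4.8/6.21 = 0.7729
0.646 × 0.571 = 0.3689
R_total = 0.7 + 0.625 + 30.93 + 3.861 + 0.7729 + 0.3689 + 0.19 = 37.45 ft²·°F·h/BTU
Q = A·ΔT/R = 1820 × (64.3 − (-10.4)) / 37.45 = 3631 BTU/h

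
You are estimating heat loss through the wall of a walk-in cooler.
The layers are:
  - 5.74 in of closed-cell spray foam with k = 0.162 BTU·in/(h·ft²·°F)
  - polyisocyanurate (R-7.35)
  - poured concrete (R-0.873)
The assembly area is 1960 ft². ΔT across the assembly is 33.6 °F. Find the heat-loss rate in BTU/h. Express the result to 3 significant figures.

1510 BTU/h

5.74/0.162 = 35.43
R_total = 35.43 + 7.35 + 0.873 = 43.66 ft²·°F·h/BTU
Q = A·ΔT/R = 1960 × 33.6 / 43.66 = 1509 BTU/h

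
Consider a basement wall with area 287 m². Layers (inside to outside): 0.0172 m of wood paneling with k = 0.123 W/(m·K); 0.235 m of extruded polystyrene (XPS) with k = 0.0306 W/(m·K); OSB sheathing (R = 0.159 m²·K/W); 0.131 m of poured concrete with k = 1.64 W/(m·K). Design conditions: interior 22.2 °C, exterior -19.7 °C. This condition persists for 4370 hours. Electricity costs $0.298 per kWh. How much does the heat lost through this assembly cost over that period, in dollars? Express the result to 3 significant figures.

1940 dollars

0.0172/0.123 = 0.1398
0.235/0.0306 = 7.68
0.131/1.64 = 0.07988
R_total = 0.1398 + 7.68 + 0.159 + 0.07988 = 8.058 m²·K/W
Q = 287 × (22.2 − (-19.7)) / 8.058 = 1492 W
E = 1492 W × 4370 h / 1000 = 6521 kWh
Cost = 6521 × 0.298 = $1943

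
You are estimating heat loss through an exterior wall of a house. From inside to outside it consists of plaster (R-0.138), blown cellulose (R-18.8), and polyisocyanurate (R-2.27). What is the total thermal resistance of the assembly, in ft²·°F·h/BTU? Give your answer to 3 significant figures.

21.2 ft²·°F·h/BTU

R_total = 0.138 + 18.8 + 2.27 = 21.21 ft²·°F·h/BTU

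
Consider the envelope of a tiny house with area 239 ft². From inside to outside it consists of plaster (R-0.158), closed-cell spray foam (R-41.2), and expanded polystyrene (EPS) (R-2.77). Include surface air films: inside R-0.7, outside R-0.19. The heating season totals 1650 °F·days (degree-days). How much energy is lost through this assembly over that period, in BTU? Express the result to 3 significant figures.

R_total = 0.7 + 0.158 + 41.2 + 2.77 + 0.19 = 45.02 ft²·°F·h/BTU
E = A × HDD × 24 / R = 239 × 1650 × 24 / 45.02 = 210200 BTU

210000 BTU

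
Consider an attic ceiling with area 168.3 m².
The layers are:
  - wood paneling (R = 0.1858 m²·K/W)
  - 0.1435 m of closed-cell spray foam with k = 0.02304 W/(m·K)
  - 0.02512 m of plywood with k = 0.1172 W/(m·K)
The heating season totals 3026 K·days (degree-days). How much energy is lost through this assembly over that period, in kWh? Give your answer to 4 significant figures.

0.1435/0.02304 = 6.2283
0.02512/0.1172 = 0.21433
R_total = 0.1858 + 6.2283 + 0.21433 = 6.6284 m²·K/W
E = A × HDD × 24 / R / 1000 = 168.3 × 3026 × 24 / 6.6284 / 1000 = 1844 kWh

1844 kWh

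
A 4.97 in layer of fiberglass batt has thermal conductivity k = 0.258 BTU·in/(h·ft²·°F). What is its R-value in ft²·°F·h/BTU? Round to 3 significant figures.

R = L/k = 4.97/0.258 = 19.26 ft²·°F·h/BTU

19.3 ft²·°F·h/BTU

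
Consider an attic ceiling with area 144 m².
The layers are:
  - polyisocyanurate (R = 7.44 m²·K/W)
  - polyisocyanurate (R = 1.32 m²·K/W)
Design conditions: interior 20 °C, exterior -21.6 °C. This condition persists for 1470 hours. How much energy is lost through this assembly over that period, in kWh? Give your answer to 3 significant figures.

R_total = 7.44 + 1.32 = 8.76 m²·K/W
Q = 144 × (20 − (-21.6)) / 8.76 = 683.8 W
E = 683.8 W × 1470 h / 1000 = 1005 kWh

1010 kWh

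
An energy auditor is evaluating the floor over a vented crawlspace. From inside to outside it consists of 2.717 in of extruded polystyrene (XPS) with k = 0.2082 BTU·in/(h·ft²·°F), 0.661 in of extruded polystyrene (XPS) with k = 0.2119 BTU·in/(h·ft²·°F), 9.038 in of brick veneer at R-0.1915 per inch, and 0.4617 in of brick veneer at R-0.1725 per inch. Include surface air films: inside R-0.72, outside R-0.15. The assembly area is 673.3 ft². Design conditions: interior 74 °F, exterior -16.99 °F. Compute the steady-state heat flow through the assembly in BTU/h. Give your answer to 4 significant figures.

3250 BTU/h

2.717/0.2082 = 13.05
0.661/0.2119 = 3.1194
9.038 × 0.1915 = 1.7308
0.4617 × 0.1725 = 0.079643
R_total = 0.72 + 13.05 + 3.1194 + 1.7308 + 0.079643 + 0.15 = 18.85 ft²·°F·h/BTU
Q = A·ΔT/R = 673.3 × (74 − (-16.99)) / 18.85 = 3250.1 BTU/h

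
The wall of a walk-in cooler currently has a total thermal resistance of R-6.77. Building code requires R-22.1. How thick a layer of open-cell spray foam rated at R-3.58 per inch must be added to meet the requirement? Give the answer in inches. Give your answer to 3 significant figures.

4.28 in

ΔR = 22.1 − 6.77 = 15.33 ft²·°F·h/BTU
L = ΔR / (R/in) = 15.33/3.58 = 4.282 in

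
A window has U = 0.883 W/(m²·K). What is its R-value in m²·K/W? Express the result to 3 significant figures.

R = 1/U = 1/0.883 = 1.133

1.13 m²·K/W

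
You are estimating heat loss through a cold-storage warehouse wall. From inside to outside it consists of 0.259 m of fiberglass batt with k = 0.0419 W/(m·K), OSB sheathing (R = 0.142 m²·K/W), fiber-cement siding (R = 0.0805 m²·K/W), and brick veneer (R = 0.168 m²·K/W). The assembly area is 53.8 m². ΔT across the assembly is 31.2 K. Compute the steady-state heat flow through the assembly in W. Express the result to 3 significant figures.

255 W

0.259/0.0419 = 6.181
R_total = 6.181 + 0.142 + 0.0805 + 0.168 = 6.572 m²·K/W
Q = A·ΔT/R = 53.8 × 31.2 / 6.572 = 255.4 W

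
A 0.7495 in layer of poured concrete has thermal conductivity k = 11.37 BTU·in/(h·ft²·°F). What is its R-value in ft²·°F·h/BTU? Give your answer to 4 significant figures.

0.06592 ft²·°F·h/BTU

R = L/k = 0.7495/11.37 = 0.065919 ft²·°F·h/BTU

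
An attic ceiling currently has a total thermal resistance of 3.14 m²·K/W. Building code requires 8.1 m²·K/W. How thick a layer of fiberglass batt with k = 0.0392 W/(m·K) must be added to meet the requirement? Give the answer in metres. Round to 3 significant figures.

0.194 m

ΔR = 8.1 − 3.14 = 4.96 m²·K/W
L = ΔR × k = 4.96 × 0.0392 = 0.1944 m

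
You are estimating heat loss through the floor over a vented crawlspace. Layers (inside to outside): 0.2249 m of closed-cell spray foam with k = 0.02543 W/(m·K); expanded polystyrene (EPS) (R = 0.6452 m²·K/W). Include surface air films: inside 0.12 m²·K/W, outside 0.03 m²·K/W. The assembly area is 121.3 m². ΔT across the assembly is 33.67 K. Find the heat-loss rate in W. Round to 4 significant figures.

423.7 W

0.2249/0.02543 = 8.8439
R_total = 0.12 + 8.8439 + 0.6452 + 0.03 = 9.6391 m²·K/W
Q = A·ΔT/R = 121.3 × 33.67 / 9.6391 = 423.71 W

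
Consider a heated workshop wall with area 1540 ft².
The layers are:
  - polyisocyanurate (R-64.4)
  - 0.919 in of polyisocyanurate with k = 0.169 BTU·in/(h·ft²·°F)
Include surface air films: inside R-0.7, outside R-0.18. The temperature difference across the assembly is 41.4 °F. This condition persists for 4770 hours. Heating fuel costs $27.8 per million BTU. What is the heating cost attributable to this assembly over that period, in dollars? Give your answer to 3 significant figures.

120 dollars

0.919/0.169 = 5.438
R_total = 0.7 + 64.4 + 5.438 + 0.18 = 70.72 ft²·°F·h/BTU
Q = 1540 × 41.4 / 70.72 = 901.6 BTU/h
E = 901.6 × 4770 = 4300000 BTU
Cost = 4300000/10⁶ × 27.8 = $119.6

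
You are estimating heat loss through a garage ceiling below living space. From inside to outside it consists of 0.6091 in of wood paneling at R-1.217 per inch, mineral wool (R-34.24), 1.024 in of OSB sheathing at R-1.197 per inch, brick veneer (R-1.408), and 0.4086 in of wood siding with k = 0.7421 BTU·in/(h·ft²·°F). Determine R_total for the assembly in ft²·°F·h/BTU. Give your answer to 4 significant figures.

0.6091 × 1.217 = 0.74127
1.024 × 1.197 = 1.2257
0.4086/0.7421 = 0.5506
R_total = 0.74127 + 34.24 + 1.2257 + 1.408 + 0.5506 = 38.166 ft²·°F·h/BTU

38.17 ft²·°F·h/BTU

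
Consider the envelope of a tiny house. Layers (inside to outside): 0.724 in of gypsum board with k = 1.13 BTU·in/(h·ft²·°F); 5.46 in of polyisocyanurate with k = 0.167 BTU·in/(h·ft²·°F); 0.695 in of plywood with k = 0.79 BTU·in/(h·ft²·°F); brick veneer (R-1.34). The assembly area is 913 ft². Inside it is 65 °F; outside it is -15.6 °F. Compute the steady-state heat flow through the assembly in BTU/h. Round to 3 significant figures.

0.724/1.13 = 0.6407
5.46/0.167 = 32.69
0.695/0.79 = 0.8797
R_total = 0.6407 + 32.69 + 0.8797 + 1.34 = 35.56 ft²·°F·h/BTU
Q = A·ΔT/R = 913 × (65 − (-15.6)) / 35.56 = 2070 BTU/h

2070 BTU/h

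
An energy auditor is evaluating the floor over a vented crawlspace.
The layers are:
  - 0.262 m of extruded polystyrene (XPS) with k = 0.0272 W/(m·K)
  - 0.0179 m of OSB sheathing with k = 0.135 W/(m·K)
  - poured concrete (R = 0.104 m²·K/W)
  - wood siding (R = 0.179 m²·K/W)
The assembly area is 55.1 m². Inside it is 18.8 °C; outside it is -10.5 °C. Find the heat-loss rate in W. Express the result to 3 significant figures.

161 W

0.262/0.0272 = 9.632
0.0179/0.135 = 0.1326
R_total = 9.632 + 0.1326 + 0.104 + 0.179 = 10.05 m²·K/W
Q = A·ΔT/R = 55.1 × (18.8 − (-10.5)) / 10.05 = 160.7 W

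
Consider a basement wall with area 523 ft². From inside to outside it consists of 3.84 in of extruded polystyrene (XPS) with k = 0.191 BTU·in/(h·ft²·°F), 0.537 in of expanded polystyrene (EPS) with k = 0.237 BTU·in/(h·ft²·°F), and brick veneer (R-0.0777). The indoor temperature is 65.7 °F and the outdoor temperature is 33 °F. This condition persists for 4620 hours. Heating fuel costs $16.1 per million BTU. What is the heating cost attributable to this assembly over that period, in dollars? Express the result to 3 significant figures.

3.84/0.191 = 20.1
0.537/0.237 = 2.266
R_total = 20.1 + 2.266 + 0.0777 = 22.45 ft²·°F·h/BTU
Q = 523 × (65.7 − 33) / 22.45 = 761.8 BTU/h
E = 761.8 × 4620 = 3520000 BTU
Cost = 3520000/10⁶ × 16.1 = $56.67

56.7 dollars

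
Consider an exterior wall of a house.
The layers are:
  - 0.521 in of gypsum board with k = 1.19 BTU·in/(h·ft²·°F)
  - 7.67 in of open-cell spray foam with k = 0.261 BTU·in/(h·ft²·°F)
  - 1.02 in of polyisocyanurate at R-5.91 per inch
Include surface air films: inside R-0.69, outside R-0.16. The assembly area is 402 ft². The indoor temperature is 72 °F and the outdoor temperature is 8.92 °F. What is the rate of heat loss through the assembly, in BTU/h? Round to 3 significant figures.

691 BTU/h

0.521/1.19 = 0.4378
7.67/0.261 = 29.39
1.02 × 5.91 = 6.028
R_total = 0.69 + 0.4378 + 29.39 + 6.028 + 0.16 = 36.7 ft²·°F·h/BTU
Q = A·ΔT/R = 402 × (72 − 8.92) / 36.7 = 690.9 BTU/h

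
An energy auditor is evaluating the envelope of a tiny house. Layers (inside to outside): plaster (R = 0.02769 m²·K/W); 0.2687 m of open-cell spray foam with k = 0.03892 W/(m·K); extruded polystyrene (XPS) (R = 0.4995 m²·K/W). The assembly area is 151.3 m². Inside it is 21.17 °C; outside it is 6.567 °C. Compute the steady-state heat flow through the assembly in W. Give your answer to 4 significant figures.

0.2687/0.03892 = 6.9039
R_total = 0.02769 + 6.9039 + 0.4995 = 7.4311 m²·K/W
Q = A·ΔT/R = 151.3 × (21.17 − 6.567) / 7.4311 = 297.32 W

297.3 W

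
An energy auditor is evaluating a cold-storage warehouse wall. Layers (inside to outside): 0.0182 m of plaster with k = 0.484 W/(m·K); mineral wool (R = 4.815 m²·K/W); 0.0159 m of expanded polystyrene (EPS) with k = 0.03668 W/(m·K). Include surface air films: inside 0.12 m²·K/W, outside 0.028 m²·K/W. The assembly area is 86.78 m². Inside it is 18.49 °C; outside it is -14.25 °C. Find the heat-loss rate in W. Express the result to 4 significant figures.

0.0182/0.484 = 0.037603
0.0159/0.03668 = 0.43348
R_total = 0.12 + 0.037603 + 4.815 + 0.43348 + 0.028 = 5.4341 m²·K/W
Q = A·ΔT/R = 86.78 × (18.49 − (-14.25)) / 5.4341 = 522.84 W

522.8 W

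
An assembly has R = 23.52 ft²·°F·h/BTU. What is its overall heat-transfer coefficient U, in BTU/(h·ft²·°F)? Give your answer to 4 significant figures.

0.04252 BTU/(h·ft²·°F)

U = 1/R = 1/23.52 = 0.042517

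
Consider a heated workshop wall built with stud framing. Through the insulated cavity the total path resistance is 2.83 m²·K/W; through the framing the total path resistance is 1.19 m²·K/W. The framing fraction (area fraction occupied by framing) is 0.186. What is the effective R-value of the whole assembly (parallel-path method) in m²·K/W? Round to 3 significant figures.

U_eff = 0.814/2.83 + 0.186/1.19 = 0.2876 + 0.1563 = 0.4439
R_eff = 1/U_eff = 2.253 m²·K/W

2.25 m²·K/W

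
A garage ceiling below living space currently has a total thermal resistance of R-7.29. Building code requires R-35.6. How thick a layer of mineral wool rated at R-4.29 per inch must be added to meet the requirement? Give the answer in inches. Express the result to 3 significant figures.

6.60 in

ΔR = 35.6 − 7.29 = 28.31 ft²·°F·h/BTU
L = ΔR / (R/in) = 28.31/4.29 = 6.599 in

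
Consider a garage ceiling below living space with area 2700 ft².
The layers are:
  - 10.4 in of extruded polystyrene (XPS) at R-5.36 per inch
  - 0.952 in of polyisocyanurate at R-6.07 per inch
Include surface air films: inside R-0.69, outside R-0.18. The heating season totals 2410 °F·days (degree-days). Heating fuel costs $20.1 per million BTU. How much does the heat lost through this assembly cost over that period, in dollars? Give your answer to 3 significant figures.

10.4 × 5.36 = 55.74
0.952 × 6.07 = 5.779
R_total = 0.69 + 55.74 + 5.779 + 0.18 = 62.39 ft²·°F·h/BTU
E = A × HDD × 24 / R = 2700 × 2410 × 24 / 62.39 = 2503000 BTU
Cost = 2503000/10⁶ × 20.1 = $50.31

50.3 dollars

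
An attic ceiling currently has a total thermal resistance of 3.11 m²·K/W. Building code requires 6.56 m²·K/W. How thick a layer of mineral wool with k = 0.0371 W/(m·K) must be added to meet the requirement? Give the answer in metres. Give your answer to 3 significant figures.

0.128 m

ΔR = 6.56 − 3.11 = 3.45 m²·K/W
L = ΔR × k = 3.45 × 0.0371 = 0.128 m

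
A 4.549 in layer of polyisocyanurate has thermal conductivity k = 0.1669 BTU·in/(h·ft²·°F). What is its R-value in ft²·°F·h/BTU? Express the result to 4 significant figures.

27.26 ft²·°F·h/BTU

R = L/k = 4.549/0.1669 = 27.256 ft²·°F·h/BTU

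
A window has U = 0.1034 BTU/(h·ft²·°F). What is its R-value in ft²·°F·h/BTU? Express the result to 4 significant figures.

9.671 ft²·°F·h/BTU

R = 1/U = 1/0.1034 = 9.6712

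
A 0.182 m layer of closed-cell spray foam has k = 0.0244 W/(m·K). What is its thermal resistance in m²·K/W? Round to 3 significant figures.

R = L/k = 0.182/0.0244 = 7.459 m²·K/W

7.46 m²·K/W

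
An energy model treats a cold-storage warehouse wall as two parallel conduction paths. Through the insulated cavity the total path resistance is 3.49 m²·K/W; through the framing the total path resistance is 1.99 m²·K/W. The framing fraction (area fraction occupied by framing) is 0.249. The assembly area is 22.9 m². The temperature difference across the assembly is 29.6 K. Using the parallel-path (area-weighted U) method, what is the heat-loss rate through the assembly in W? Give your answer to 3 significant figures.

U_eff = 0.751/3.49 + 0.249/1.99 = 0.2152 + 0.1251 = 0.3403
R_eff = 1/U_eff = 2.938 m²·K/W
Q = 22.9 × 29.6 / 2.938 = 230.7 W

231 W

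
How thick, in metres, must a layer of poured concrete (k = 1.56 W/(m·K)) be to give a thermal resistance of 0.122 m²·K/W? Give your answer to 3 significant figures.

L = R·k = 0.122 × 1.56 = 0.1903 m

0.190 m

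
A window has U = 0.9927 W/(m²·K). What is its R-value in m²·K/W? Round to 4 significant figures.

R = 1/U = 1/0.9927 = 1.0074

1.007 m²·K/W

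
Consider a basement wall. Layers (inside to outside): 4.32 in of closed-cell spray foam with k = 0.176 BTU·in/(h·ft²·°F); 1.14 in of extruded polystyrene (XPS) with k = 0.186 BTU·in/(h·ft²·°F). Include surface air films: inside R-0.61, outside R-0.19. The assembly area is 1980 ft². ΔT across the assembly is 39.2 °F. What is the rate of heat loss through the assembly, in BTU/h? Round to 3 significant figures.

4.32/0.176 = 24.55
1.14/0.186 = 6.129
R_total = 0.61 + 24.55 + 6.129 + 0.19 = 31.47 ft²·°F·h/BTU
Q = A·ΔT/R = 1980 × 39.2 / 31.47 = 2466 BTU/h

2470 BTU/h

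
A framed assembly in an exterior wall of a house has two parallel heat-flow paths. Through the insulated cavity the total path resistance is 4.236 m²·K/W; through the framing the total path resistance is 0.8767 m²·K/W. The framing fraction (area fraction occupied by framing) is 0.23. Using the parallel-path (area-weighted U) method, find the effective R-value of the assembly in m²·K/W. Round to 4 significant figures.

2.252 m²·K/W

U_eff = 0.77/4.236 + 0.23/0.8767 = 0.18178 + 0.26235 = 0.44412
R_eff = 1/U_eff = 2.2516 m²·K/W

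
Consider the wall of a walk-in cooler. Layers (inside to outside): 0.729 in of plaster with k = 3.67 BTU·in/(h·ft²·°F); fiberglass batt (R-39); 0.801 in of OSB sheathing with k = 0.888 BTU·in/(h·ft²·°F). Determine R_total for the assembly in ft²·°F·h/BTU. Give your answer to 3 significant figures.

40.1 ft²·°F·h/BTU

0.729/3.67 = 0.1986
0.801/0.888 = 0.902
R_total = 0.1986 + 39 + 0.902 = 40.1 ft²·°F·h/BTU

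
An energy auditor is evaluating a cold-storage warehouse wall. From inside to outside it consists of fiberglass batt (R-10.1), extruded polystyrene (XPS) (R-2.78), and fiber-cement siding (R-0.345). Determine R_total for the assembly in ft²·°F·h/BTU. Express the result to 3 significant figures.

13.2 ft²·°F·h/BTU

R_total = 10.1 + 2.78 + 0.345 = 13.22 ft²·°F·h/BTU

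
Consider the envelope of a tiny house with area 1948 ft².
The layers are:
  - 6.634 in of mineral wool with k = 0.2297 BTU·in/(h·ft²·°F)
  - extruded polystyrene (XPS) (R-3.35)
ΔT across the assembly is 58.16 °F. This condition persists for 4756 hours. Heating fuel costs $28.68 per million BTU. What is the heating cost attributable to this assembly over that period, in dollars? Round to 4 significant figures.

6.634/0.2297 = 28.881
R_total = 28.881 + 3.35 = 32.231 ft²·°F·h/BTU
Q = 1948 × 58.16 / 32.231 = 3515.1 BTU/h
E = 3515.1 × 4756 = 16718000 BTU
Cost = 16718000/10⁶ × 28.68 = $479.47

479.5 dollars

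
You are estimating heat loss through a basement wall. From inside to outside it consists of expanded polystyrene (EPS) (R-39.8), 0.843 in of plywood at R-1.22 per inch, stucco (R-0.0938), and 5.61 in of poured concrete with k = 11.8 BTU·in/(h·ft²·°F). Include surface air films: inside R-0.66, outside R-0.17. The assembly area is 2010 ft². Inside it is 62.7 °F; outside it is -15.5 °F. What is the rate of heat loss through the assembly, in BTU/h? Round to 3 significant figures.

3720 BTU/h

0.843 × 1.22 = 1.028
5.61/11.8 = 0.4754
R_total = 0.66 + 39.8 + 1.028 + 0.0938 + 0.4754 + 0.17 = 42.23 ft²·°F·h/BTU
Q = A·ΔT/R = 2010 × (62.7 − (-15.5)) / 42.23 = 3722 BTU/h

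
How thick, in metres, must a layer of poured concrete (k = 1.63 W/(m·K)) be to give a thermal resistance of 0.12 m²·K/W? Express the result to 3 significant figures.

0.196 m

L = R·k = 0.12 × 1.63 = 0.1956 m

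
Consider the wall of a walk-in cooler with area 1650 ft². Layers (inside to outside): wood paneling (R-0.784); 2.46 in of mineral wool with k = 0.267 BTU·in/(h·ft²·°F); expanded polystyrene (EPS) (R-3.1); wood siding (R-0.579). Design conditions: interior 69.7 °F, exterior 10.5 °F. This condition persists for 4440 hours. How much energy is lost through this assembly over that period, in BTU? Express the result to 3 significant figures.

31700000 BTU

2.46/0.267 = 9.213
R_total = 0.784 + 9.213 + 3.1 + 0.579 = 13.68 ft²·°F·h/BTU
Q = 1650 × (69.7 − 10.5) / 13.68 = 7142 BTU/h
E = 7142 × 4440 = 31710000 BTU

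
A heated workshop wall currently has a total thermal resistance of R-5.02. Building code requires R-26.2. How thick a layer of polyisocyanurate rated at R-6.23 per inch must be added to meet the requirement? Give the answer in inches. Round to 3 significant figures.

ΔR = 26.2 − 5.02 = 21.18 ft²·°F·h/BTU
L = ΔR / (R/in) = 21.18/6.23 = 3.4 in

3.40 in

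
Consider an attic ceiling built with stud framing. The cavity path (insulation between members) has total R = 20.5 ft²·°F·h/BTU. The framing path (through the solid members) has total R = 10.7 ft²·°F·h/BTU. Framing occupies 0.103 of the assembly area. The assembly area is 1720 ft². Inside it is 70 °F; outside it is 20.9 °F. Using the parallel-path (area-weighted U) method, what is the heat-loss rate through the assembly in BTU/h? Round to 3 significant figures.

4510 BTU/h

U_eff = 0.897/20.5 + 0.103/10.7 = 0.04376 + 0.009626 = 0.05338
R_eff = 1/U_eff = 18.73 ft²·°F·h/BTU
Q = 1720 × (70 − 20.9) / 18.73 = 4508 BTU/h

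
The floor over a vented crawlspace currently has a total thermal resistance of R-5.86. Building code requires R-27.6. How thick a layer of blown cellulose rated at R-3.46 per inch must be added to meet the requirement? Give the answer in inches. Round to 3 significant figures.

6.28 in

ΔR = 27.6 − 5.86 = 21.74 ft²·°F·h/BTU
L = ΔR / (R/in) = 21.74/3.46 = 6.283 in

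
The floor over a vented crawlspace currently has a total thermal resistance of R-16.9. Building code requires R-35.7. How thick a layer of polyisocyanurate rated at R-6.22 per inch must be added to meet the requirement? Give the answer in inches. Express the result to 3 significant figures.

3.02 in

ΔR = 35.7 − 16.9 = 18.8 ft²·°F·h/BTU
L = ΔR / (R/in) = 18.8/6.22 = 3.023 in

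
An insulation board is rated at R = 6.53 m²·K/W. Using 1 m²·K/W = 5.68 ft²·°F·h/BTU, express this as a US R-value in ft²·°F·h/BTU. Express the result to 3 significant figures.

37.1 ft²·°F·h/BTU

R_US = 6.53 × 5.68 = 37.09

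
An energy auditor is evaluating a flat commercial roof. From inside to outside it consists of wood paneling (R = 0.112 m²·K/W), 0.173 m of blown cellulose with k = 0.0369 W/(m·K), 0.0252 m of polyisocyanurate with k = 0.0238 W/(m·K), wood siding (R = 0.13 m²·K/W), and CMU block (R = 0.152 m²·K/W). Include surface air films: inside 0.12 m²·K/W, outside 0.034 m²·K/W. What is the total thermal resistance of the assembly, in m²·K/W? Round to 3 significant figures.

6.30 m²·K/W

0.173/0.0369 = 4.688
0.0252/0.0238 = 1.059
R_total = 0.12 + 0.112 + 4.688 + 1.059 + 0.13 + 0.152 + 0.034 = 6.295 m²·K/W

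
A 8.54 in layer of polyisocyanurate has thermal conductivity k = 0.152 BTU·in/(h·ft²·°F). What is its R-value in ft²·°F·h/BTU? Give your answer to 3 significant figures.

R = L/k = 8.54/0.152 = 56.18 ft²·°F·h/BTU

56.2 ft²·°F·h/BTU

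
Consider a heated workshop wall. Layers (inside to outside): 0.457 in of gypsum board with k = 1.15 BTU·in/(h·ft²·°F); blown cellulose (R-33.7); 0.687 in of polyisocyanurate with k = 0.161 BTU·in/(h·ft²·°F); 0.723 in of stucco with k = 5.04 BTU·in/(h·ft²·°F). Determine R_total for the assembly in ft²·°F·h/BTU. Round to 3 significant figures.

0.457/1.15 = 0.3974
0.687/0.161 = 4.267
0.723/5.04 = 0.1435
R_total = 0.3974 + 33.7 + 4.267 + 0.1435 = 38.51 ft²·°F·h/BTU

38.5 ft²·°F·h/BTU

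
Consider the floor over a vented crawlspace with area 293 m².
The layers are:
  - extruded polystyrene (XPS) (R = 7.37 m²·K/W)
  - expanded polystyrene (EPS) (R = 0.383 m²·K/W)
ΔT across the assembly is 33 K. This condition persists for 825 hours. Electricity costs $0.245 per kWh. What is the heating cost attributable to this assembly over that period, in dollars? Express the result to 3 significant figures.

R_total = 7.37 + 0.383 = 7.753 m²·K/W
Q = 293 × 33 / 7.753 = 1247 W
E = 1247 W × 825 h / 1000 = 1029 kWh
Cost = 1029 × 0.245 = $252.1

252 dollars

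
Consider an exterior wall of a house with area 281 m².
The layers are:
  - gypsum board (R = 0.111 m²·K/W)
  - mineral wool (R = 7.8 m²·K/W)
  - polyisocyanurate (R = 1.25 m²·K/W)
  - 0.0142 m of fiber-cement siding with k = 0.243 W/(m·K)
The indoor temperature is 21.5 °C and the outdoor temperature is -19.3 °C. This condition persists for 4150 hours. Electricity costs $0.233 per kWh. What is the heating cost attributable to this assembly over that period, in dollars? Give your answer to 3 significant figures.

1200 dollars

0.0142/0.243 = 0.05844
R_total = 0.111 + 7.8 + 1.25 + 0.05844 = 9.219 m²·K/W
Q = 281 × (21.5 − (-19.3)) / 9.219 = 1244 W
E = 1244 W × 4150 h / 1000 = 5161 kWh
Cost = 5161 × 0.233 = $1202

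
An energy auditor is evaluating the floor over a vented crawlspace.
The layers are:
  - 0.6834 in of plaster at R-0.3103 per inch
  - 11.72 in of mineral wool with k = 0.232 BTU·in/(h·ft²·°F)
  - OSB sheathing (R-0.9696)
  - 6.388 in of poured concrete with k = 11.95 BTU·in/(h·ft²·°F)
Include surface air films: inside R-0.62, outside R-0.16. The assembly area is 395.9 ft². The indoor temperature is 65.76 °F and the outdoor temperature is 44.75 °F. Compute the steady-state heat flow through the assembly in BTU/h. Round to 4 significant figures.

0.6834 × 0.3103 = 0.21206
11.72/0.232 = 50.517
6.388/11.95 = 0.53456
R_total = 0.62 + 0.21206 + 50.517 + 0.9696 + 0.53456 + 0.16 = 53.013 ft²·°F·h/BTU
Q = A·ΔT/R = 395.9 × (65.76 − 44.75) / 53.013 = 156.9 BTU/h

156.9 BTU/h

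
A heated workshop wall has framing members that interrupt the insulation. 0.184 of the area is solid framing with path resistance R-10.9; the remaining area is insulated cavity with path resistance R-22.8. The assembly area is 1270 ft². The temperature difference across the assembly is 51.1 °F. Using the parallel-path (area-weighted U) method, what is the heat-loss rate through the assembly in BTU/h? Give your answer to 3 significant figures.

U_eff = 0.816/22.8 + 0.184/10.9 = 0.03579 + 0.01688 = 0.05267
R_eff = 1/U_eff = 18.99 ft²·°F·h/BTU
Q = 1270 × 51.1 / 18.99 = 3418 BTU/h

3420 BTU/h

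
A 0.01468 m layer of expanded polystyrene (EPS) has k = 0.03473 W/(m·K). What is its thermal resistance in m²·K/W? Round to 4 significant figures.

R = L/k = 0.01468/0.03473 = 0.42269 m²·K/W

0.4227 m²·K/W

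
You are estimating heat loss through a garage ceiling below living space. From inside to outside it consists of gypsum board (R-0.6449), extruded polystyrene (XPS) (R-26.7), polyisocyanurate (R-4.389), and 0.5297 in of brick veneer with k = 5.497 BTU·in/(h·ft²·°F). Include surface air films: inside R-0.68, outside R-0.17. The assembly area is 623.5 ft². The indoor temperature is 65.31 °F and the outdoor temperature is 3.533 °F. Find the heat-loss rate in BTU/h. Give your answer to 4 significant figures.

1179 BTU/h

0.5297/5.497 = 0.096362
R_total = 0.68 + 0.6449 + 26.7 + 4.389 + 0.096362 + 0.17 = 32.68 ft²·°F·h/BTU
Q = A·ΔT/R = 623.5 × (65.31 − 3.533) / 32.68 = 1178.6 BTU/h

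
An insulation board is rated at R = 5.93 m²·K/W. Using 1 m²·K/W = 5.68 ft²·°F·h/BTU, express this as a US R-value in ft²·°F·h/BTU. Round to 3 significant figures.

33.7 ft²·°F·h/BTU

R_US = 5.93 × 5.68 = 33.68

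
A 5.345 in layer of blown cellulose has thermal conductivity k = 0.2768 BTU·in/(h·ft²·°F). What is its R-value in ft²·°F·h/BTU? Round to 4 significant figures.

R = L/k = 5.345/0.2768 = 19.31 ft²·°F·h/BTU

19.31 ft²·°F·h/BTU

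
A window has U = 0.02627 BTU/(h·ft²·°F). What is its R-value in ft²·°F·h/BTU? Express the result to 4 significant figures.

R = 1/U = 1/0.02627 = 38.066

38.07 ft²·°F·h/BTU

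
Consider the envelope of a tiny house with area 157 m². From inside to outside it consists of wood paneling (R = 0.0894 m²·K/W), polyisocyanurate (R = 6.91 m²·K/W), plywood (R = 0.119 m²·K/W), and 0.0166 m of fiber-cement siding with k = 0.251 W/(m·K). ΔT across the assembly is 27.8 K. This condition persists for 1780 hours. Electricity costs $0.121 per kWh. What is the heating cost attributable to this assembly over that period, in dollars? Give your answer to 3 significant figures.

131 dollars

0.0166/0.251 = 0.06614
R_total = 0.0894 + 6.91 + 0.119 + 0.06614 = 7.185 m²·K/W
Q = 157 × 27.8 / 7.185 = 607.5 W
E = 607.5 W × 1780 h / 1000 = 1081 kWh
Cost = 1081 × 0.121 = $130.8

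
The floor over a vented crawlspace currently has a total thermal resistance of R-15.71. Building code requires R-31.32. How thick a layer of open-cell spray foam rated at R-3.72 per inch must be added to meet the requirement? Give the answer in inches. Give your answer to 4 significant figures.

ΔR = 31.32 − 15.71 = 15.61 ft²·°F·h/BTU
L = ΔR / (R/in) = 15.61/3.72 = 4.1962 in

4.196 in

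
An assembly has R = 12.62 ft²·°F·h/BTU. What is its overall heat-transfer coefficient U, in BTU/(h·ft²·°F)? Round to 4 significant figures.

U = 1/R = 1/12.62 = 0.079239

0.07924 BTU/(h·ft²·°F)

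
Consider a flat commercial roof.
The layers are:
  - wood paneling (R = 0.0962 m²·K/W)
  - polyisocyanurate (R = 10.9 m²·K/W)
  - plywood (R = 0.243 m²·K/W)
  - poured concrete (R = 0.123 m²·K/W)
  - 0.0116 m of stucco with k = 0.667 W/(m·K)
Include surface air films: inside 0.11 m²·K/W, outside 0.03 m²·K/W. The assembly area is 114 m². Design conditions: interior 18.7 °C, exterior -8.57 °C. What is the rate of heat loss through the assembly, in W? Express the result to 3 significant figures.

0.0116/0.667 = 0.01739
R_total = 0.11 + 0.0962 + 10.9 + 0.243 + 0.123 + 0.01739 + 0.03 = 11.52 m²·K/W
Q = A·ΔT/R = 114 × (18.7 − (-8.57)) / 11.52 = 269.9 W

270 W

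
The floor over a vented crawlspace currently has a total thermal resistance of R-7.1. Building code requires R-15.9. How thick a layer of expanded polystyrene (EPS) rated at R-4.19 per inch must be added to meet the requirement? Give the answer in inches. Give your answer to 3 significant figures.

2.10 in

ΔR = 15.9 − 7.1 = 8.8 ft²·°F·h/BTU
L = ΔR / (R/in) = 8.8/4.19 = 2.1 in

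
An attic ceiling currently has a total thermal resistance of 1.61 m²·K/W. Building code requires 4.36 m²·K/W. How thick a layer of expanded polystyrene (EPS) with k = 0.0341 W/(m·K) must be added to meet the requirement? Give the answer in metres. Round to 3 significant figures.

0.0938 m

ΔR = 4.36 − 1.61 = 2.75 m²·K/W
L = ΔR × k = 2.75 × 0.0341 = 0.09377 m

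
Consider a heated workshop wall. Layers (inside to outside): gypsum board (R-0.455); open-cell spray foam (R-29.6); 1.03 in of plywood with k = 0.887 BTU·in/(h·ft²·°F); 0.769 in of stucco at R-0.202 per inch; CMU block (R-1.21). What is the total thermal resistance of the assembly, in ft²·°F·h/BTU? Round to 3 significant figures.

1.03/0.887 = 1.161
0.769 × 0.202 = 0.1553
R_total = 0.455 + 29.6 + 1.161 + 0.1553 + 1.21 = 32.58 ft²·°F·h/BTU

32.6 ft²·°F·h/BTU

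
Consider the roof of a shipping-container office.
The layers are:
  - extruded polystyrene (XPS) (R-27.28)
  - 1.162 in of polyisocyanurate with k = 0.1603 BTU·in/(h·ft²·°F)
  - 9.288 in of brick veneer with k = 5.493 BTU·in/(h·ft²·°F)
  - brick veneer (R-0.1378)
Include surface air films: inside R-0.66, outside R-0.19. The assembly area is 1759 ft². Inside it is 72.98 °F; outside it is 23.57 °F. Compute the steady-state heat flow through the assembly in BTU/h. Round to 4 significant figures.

1.162/0.1603 = 7.2489
9.288/5.493 = 1.6909
R_total = 0.66 + 27.28 + 7.2489 + 1.6909 + 0.1378 + 0.19 = 37.208 ft²·°F·h/BTU
Q = A·ΔT/R = 1759 × (72.98 − 23.57) / 37.208 = 2335.9 BTU/h

2336 BTU/h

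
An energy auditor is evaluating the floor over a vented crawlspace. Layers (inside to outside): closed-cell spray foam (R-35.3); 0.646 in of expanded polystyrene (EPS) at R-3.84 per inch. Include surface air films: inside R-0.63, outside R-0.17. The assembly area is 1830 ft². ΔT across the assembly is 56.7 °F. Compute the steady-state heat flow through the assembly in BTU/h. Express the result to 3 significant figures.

2690 BTU/h

0.646 × 3.84 = 2.481
R_total = 0.63 + 35.3 + 2.481 + 0.17 = 38.58 ft²·°F·h/BTU
Q = A·ΔT/R = 1830 × 56.7 / 38.58 = 2689 BTU/h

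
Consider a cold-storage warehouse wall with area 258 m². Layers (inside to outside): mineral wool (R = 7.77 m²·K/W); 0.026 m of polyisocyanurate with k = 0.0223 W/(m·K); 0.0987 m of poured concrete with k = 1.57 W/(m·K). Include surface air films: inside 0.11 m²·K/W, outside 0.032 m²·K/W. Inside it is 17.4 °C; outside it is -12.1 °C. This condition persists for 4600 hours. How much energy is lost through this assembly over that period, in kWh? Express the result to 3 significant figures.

0.026/0.0223 = 1.166
0.0987/1.57 = 0.06287
R_total = 0.11 + 7.77 + 1.166 + 0.06287 + 0.032 = 9.141 m²·K/W
Q = 258 × (17.4 − (-12.1)) / 9.141 = 832.6 W
E = 832.6 W × 4600 h / 1000 = 3830 kWh

3830 kWh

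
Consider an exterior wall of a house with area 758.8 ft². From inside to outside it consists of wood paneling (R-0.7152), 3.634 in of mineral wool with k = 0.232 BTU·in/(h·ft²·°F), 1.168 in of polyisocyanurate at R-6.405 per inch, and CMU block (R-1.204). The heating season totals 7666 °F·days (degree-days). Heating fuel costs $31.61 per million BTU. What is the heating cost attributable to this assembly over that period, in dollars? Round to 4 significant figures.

3.634/0.232 = 15.664
1.168 × 6.405 = 7.481
R_total = 0.7152 + 15.664 + 7.481 + 1.204 = 25.064 ft²·°F·h/BTU
E = A × HDD × 24 / R = 758.8 × 7666 × 24 / 25.064 = 5570000 BTU
Cost = 5570000/10⁶ × 31.61 = $176.07

176.1 dollars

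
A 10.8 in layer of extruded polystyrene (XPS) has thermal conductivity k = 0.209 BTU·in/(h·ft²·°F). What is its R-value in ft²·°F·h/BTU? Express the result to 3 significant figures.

51.7 ft²·°F·h/BTU

R = L/k = 10.8/0.209 = 51.67 ft²·°F·h/BTU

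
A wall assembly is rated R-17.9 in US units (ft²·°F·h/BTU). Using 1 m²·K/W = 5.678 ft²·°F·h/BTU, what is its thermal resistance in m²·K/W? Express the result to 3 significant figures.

R_SI = 17.9/5.678 = 3.153

3.15 m²·K/W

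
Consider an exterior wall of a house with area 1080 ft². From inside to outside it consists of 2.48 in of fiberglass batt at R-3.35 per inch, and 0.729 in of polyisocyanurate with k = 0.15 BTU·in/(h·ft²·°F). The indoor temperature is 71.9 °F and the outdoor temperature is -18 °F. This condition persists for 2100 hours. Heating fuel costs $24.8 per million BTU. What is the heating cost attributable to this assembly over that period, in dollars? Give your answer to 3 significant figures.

2.48 × 3.35 = 8.308
0.729/0.15 = 4.86
R_total = 8.308 + 4.86 = 13.17 ft²·°F·h/BTU
Q = 1080 × (71.9 − (-18)) / 13.17 = 7373 BTU/h
E = 7373 × 2100 = 15480000 BTU
Cost = 15480000/10⁶ × 24.8 = $384

384 dollars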